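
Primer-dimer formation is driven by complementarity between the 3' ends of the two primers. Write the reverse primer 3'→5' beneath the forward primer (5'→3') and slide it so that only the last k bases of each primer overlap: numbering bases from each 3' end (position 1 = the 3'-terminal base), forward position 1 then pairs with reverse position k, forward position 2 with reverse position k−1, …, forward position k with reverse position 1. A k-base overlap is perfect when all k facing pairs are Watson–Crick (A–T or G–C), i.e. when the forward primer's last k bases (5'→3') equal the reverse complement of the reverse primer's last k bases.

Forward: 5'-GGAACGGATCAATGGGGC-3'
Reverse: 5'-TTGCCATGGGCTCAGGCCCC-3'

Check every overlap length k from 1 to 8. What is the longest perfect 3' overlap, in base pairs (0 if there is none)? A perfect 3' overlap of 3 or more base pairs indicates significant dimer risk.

Longest perfect overlap: 5 complementary base pairs; significant dimer risk (threshold 3).

Last 8 bases (5'→3') — forward …AATGGGGC, reverse …CAGGCCCC.
Reverse complement of the reverse primer's last 8 bases: GGGGCCTG; its first k bases are the reverse complement of the reverse primer's last k bases, so a perfect k-base overlap needs the forward primer's last k bases to equal them.
Comparing (forward last k vs required): k=1: C vs G ✗; k=2: GC vs GG ✗; k=3: GGC vs GGG ✗; k=4: GGGC vs GGGG ✗; k=5: GGGGC vs GGGGC ✓; k=6: TGGGGC vs GGGGCC ✗; k=7: ATGGGGC vs GGGGCCT ✗; k=8: AATGGGGC vs GGGGCCTG ✗.
Only k = 5 is perfect, so the longest perfect 3' overlap is 5.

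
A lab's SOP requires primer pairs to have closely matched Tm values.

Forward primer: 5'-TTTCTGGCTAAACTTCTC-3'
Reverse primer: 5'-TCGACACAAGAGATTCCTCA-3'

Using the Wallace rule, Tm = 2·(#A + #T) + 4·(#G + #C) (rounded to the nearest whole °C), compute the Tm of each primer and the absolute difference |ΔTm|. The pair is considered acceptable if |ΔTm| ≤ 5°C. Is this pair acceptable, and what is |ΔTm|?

|ΔTm| = 8°C; the pair is not acceptable.

Forward: A=3 T=8 G=2 C=5 → Tm = 2·11 + 4·7 = 50°C.
Reverse: A=7 T=4 G=3 C=6 → Tm = 2·11 + 4·9 = 58°C.
|ΔTm| = |50 − 58| = 8°C, > 5°C.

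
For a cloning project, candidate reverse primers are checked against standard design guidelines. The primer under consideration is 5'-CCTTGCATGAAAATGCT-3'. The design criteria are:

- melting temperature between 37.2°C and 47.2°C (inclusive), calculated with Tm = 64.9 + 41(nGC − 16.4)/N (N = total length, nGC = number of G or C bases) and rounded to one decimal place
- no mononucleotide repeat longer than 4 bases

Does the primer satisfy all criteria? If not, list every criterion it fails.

Meets all criteria.

Base counts: A=5, T=5, G=3, C=4 (length 17).
Tm: Tm = 64.9 + 41·(7 − 16.4)/17 = 42.2°C ✓
homopolymer run: longest run = 4 ✓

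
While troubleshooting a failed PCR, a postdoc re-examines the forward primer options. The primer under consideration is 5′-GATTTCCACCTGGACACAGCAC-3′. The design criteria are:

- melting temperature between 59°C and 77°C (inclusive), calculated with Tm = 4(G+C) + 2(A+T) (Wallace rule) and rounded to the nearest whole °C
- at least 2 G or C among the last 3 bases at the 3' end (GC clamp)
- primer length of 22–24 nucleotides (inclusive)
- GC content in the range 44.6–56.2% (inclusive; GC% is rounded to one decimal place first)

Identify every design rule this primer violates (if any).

Meets all criteria.

Base counts: A=6, T=4, G=4, C=8 (length 22).
Tm: Tm = 2·10 + 4·12 = 68°C ✓
GC clamp: 3' end CAC has 2 G/C ✓
length: length 22 ✓
GC content: GC 12/22 = 54.5% ✓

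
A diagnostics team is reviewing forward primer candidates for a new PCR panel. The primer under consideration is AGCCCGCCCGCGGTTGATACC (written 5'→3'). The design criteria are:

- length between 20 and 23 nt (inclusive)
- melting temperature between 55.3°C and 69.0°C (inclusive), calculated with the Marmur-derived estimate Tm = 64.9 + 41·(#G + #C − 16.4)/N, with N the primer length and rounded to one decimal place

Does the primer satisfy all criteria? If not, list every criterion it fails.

Meets all criteria.

Base counts: A=3, T=3, G=6, C=9 (length 21).
length: length 21 ✓
Tm: Tm = 64.9 + 41·(15 − 16.4)/21 = 62.2°C ✓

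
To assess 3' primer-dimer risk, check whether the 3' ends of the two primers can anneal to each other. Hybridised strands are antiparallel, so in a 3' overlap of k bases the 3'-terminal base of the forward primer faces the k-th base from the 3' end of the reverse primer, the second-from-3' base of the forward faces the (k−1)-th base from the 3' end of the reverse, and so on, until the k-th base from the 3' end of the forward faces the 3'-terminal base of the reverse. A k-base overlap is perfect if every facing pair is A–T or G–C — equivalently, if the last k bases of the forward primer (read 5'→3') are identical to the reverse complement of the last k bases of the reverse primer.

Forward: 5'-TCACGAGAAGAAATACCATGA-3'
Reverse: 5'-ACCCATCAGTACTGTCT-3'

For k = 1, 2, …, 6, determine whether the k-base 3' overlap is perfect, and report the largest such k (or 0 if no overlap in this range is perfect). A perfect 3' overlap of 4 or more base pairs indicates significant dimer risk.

Longest perfect overlap: 1 complementary base pair; below the dimer-risk threshold (threshold 4).

Last 6 bases (5'→3') — forward …CCATGA, reverse …CTGTCT.
Reverse complement of the reverse primer's last 6 bases: AGACAG; its first k bases are the reverse complement of the reverse primer's last k bases, so a perfect k-base overlap needs the forward primer's last k bases to equal them.
Comparing (forward last k vs required): k=1: A vs A ✓; k=2: GA vs AG ✗; k=3: TGA vs AGA ✗; k=4: ATGA vs AGAC ✗; k=5: CATGA vs AGACA ✗; k=6: CCATGA vs AGACAG ✗.
Only k = 1 is perfect, so the longest perfect 3' overlap is 1.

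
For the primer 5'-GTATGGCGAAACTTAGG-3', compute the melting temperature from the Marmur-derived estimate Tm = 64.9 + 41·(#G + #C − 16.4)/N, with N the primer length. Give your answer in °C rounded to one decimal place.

44.6°C

Base counts: A=5, T=4, G=6, C=2; G+C = 8, N = 17.
Tm = 64.9 + 41·(8 − 16.4)/17 = 64.9 + -344.40/17 = 44.6°C.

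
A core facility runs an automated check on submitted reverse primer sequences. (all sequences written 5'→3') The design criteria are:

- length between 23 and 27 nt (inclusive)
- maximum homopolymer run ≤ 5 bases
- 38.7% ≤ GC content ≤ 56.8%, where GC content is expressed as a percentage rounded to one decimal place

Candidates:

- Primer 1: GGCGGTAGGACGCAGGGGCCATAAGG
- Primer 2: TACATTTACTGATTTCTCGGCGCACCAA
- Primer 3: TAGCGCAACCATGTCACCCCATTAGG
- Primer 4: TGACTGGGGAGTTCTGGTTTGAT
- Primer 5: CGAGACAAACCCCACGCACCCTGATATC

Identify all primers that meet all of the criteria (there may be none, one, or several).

Primer 3 and Primer 4.

Primer 1 (26 nt, A=6 T=2 G=13 C=5): length 26 ✓; longest run = 4 ✓; GC 18/26 = 69.2%, outside 38.7–56.8% ✗ — fails.
Primer 2 (28 nt, A=7 T=9 G=4 C=8): length 28, outside 23–27 ✗; longest run = 3 ✓; GC 12/28 = 42.9% ✓ — fails.
Primer 3 (26 nt, A=7 T=5 G=5 C=9): length 26 ✓; longest run = 4 ✓; GC 14/26 = 53.8% ✓ — passes.
Primer 4 (23 nt, A=3 T=9 G=9 C=2): length 23 ✓; longest run = 4 ✓; GC 11/23 = 47.8% ✓ — passes.
Primer 5 (28 nt, A=9 T=3 G=4 C=12): length 28, outside 23–27 ✗; longest run = 4 ✓; GC 16/28 = 57.1%, outside 38.7–56.8% ✗ — fails.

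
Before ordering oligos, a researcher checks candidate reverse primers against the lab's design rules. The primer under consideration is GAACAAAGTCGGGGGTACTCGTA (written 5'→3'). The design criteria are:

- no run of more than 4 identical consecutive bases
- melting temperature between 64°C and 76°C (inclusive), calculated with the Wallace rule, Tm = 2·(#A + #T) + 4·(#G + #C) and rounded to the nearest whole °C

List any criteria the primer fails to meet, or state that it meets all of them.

Base counts: A=7, T=4, G=8, C=4 (length 23).
homopolymer run: longest run = 5, exceeds 4 ✗
Tm: Tm = 2·11 + 4·12 = 70°C ✓

Fails: homopolymer run.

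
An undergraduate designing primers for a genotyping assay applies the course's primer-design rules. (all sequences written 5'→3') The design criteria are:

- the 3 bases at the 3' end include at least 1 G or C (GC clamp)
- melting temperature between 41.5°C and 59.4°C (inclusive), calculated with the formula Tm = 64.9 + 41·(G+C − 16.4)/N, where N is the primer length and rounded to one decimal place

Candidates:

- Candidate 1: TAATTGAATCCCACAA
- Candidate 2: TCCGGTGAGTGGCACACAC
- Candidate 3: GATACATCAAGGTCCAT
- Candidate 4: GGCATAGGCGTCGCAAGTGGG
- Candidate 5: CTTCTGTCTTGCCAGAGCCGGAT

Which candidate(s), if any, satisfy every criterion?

Candidate 2, Candidate 3 and Candidate 5.

Candidate 1 (16 nt, A=7 T=4 G=1 C=4): 3' end CAA has 1 G/C ✓; Tm = 64.9 + 41·(5 − 16.4)/16 = 35.7°C, outside 41.5–59.4°C ✗ — fails.
Candidate 2 (19 nt, A=4 T=3 G=6 C=6): 3' end CAC has 2 G/C ✓; Tm = 64.9 + 41·(12 − 16.4)/19 = 55.4°C ✓ — passes.
Candidate 3 (17 nt, A=6 T=4 G=3 C=4): 3' end CAT has 1 G/C ✓; Tm = 64.9 + 41·(7 − 16.4)/17 = 42.2°C ✓ — passes.
Candidate 4 (21 nt, A=4 T=3 G=10 C=4): 3' end GGG has 3 G/C ✓; Tm = 64.9 + 41·(14 − 16.4)/21 = 60.2°C, outside 41.5–59.4°C ✗ — fails.
Candidate 5 (23 nt, A=3 T=7 G=6 C=7): 3' end GAT has 1 G/C ✓; Tm = 64.9 + 41·(13 − 16.4)/23 = 58.8°C ✓ — passes.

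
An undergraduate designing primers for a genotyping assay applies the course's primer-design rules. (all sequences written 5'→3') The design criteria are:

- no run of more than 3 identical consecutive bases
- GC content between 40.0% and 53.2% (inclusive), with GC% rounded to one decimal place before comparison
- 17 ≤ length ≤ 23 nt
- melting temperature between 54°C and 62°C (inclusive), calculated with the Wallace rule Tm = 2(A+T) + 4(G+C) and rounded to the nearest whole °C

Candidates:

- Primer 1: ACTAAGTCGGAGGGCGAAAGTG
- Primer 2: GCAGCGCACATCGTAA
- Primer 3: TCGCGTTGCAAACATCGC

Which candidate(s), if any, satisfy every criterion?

Primer 1 (22 nt, A=7 T=3 G=9 C=3): longest run = 3 ✓; GC 12/22 = 54.5%, outside 40.0–53.2% ✗; length 22 ✓; Tm = 2·10 + 4·12 = 68°C, outside 54–62°C ✗ — fails.
Primer 2 (16 nt, A=5 T=2 G=4 C=5): longest run = 2 ✓; GC 9/16 = 56.3%, outside 40.0–53.2% ✗; length 16, outside 17–23 ✗; Tm = 2·7 + 4·9 = 50°C, outside 54–62°C ✗ — fails.
Primer 3 (18 nt, A=4 T=4 G=4 C=6): longest run = 3 ✓; GC 10/18 = 55.6%, outside 40.0–53.2% ✗; length 18 ✓; Tm = 2·8 + 4·10 = 56°C ✓ — fails.

None of the candidates satisfy all criteria.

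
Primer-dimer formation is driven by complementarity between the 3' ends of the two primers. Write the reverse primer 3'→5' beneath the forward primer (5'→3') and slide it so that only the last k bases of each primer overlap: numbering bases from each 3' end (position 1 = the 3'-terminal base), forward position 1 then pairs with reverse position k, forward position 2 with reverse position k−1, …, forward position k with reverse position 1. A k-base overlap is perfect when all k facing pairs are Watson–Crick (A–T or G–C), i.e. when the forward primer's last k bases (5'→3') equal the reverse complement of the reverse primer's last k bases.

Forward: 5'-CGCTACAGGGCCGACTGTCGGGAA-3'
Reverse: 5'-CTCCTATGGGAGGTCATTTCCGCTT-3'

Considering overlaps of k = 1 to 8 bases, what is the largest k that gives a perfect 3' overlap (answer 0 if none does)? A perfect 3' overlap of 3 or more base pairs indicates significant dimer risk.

Longest perfect overlap: 2 complementary base pairs; below the dimer-risk threshold (threshold 3).

Last 8 bases (5'→3') — forward …GTCGGGAA, reverse …TTCCGCTT.
Reverse complement of the reverse primer's last 8 bases: AAGCGGAA; its first k bases are the reverse complement of the reverse primer's last k bases, so a perfect k-base overlap needs the forward primer's last k bases to equal them.
Comparing (forward last k vs required): k=1: A vs A ✓; k=2: AA vs AA ✓; k=3: GAA vs AAG ✗; k=4: GGAA vs AAGC ✗; k=5: GGGAA vs AAGCG ✗; k=6: CGGGAA vs AAGCGG ✗; k=7: TCGGGAA vs AAGCGGA ✗; k=8: GTCGGGAA vs AAGCGGAA ✗.
Perfect overlaps at k = 1, 2; the largest is 2.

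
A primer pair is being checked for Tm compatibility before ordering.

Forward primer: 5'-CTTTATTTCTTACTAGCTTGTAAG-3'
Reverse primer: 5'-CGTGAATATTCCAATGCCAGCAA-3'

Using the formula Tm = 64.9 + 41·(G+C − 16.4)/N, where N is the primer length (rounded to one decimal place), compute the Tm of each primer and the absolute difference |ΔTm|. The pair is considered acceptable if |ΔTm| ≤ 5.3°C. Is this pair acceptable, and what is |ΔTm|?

Forward: G+C = 7, N = 24 → Tm = 64.9 + 41·(7 − 16.4)/24 = 48.8°C.
Reverse: G+C = 10, N = 23 → Tm = 64.9 + 41·(10 − 16.4)/23 = 53.5°C.
|ΔTm| = |48.8 − 53.5| = 4.7°C, ≤ 5.3°C.

|ΔTm| = 4.7°C; the pair is acceptable.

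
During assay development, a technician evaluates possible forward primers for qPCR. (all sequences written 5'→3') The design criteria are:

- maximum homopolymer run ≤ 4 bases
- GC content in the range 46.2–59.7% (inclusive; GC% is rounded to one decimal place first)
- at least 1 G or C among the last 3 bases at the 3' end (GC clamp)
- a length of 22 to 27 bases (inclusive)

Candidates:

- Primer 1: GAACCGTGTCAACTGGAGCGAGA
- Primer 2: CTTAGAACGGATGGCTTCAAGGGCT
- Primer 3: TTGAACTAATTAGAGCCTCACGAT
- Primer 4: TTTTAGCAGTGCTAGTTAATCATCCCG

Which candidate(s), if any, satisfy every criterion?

Primer 1 and Primer 2.

Primer 1 (23 nt, A=7 T=3 G=8 C=5): longest run = 2 ✓; GC 13/23 = 56.5% ✓; 3' end AGA has 1 G/C ✓; length 23 ✓ — passes.
Primer 2 (25 nt, A=6 T=6 G=8 C=5): longest run = 3 ✓; GC 13/25 = 52.0% ✓; 3' end GCT has 2 G/C ✓; length 25 ✓ — passes.
Primer 3 (24 nt, A=8 T=7 G=4 C=5): longest run = 2 ✓; GC 9/24 = 37.5%, outside 46.2–59.7% ✗; 3' end GAT has 1 G/C ✓; length 24 ✓ — fails.
Primer 4 (27 nt, A=6 T=10 G=5 C=6): longest run = 4 ✓; GC 11/27 = 40.7%, outside 46.2–59.7% ✗; 3' end CCG has 3 G/C ✓; length 27 ✓ — fails.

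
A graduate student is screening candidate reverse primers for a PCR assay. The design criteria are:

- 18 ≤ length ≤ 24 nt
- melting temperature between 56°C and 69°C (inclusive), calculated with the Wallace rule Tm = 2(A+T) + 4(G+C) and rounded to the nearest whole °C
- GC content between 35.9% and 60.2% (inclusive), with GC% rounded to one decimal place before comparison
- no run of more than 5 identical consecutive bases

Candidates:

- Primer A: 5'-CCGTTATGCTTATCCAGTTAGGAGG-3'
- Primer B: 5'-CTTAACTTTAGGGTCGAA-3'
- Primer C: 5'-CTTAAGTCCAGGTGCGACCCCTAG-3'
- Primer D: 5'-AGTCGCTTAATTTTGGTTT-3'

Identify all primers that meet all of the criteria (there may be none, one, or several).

Primer A (25 nt, A=5 T=8 G=7 C=5): length 25, outside 18–24 ✗; Tm = 2·13 + 4·12 = 74°C, outside 56–69°C ✗; GC 12/25 = 48.0% ✓; longest run = 2 ✓ — fails.
Primer B (18 nt, A=5 T=6 G=4 C=3): length 18 ✓; Tm = 2·11 + 4·7 = 50°C, outside 56–69°C ✗; GC 7/18 = 38.9% ✓; longest run = 3 ✓ — fails.
Primer C (24 nt, A=5 T=5 G=6 C=8): length 24 ✓; Tm = 2·10 + 4·14 = 76°C, outside 56–69°C ✗; GC 14/24 = 58.3% ✓; longest run = 4 ✓ — fails.
Primer D (19 nt, A=3 T=10 G=4 C=2): length 19 ✓; Tm = 2·13 + 4·6 = 50°C, outside 56–69°C ✗; GC 6/19 = 31.6%, outside 35.9–60.2% ✗; longest run = 4 ✓ — fails.

None of the candidates satisfy all criteria.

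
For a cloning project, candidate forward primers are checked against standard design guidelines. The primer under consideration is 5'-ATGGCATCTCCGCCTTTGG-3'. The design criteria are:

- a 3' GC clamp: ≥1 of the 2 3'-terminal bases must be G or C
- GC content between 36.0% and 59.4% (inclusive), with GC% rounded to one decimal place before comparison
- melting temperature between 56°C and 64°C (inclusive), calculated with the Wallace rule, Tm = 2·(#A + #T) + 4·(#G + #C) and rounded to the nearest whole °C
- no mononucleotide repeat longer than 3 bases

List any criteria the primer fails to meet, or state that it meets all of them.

Meets all criteria.

Base counts: A=2, T=6, G=5, C=6 (length 19).
GC clamp: 3' end GG has 2 G/C ✓
GC content: GC 11/19 = 57.9% ✓
Tm: Tm = 2·8 + 4·11 = 60°C ✓
homopolymer run: longest run = 3 ✓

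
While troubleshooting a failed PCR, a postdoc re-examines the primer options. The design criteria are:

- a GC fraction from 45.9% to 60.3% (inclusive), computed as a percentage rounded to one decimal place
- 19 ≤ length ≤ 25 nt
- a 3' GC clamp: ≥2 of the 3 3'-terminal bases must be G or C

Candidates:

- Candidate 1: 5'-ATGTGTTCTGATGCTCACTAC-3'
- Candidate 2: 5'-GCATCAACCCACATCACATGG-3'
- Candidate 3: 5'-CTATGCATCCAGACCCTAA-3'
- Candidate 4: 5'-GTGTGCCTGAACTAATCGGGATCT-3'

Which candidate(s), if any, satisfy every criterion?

Candidate 2 only.

Candidate 1 (21 nt, A=4 T=8 G=4 C=5): GC 9/21 = 42.9%, outside 45.9–60.3% ✗; length 21 ✓; 3' end TAC has 1 G/C, need ≥2 ✗ — fails.
Candidate 2 (21 nt, A=7 T=3 G=3 C=8): GC 11/21 = 52.4% ✓; length 21 ✓; 3' end TGG has 2 G/C ✓ — passes.
Candidate 3 (19 nt, A=6 T=4 G=2 C=7): GC 9/19 = 47.4% ✓; length 19 ✓; 3' end TAA has 0 G/C, need ≥2 ✗ — fails.
Candidate 4 (24 nt, A=5 T=7 G=7 C=5): GC 12/24 = 50.0% ✓; length 24 ✓; 3' end TCT has 1 G/C, need ≥2 ✗ — fails.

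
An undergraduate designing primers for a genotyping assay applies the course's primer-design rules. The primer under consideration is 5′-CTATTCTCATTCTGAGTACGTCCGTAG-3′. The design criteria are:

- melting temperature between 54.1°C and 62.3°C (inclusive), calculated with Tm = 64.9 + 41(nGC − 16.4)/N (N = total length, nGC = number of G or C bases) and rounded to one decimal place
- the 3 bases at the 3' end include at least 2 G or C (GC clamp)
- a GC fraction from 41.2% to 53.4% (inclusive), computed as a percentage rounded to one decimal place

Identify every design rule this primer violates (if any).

Fails: GC clamp.

Base counts: A=5, T=10, G=5, C=7 (length 27).
Tm: Tm = 64.9 + 41·(12 − 16.4)/27 = 58.2°C ✓
GC clamp: 3' end TAG has 1 G/C, need ≥2 ✗
GC content: GC 12/27 = 44.4% ✓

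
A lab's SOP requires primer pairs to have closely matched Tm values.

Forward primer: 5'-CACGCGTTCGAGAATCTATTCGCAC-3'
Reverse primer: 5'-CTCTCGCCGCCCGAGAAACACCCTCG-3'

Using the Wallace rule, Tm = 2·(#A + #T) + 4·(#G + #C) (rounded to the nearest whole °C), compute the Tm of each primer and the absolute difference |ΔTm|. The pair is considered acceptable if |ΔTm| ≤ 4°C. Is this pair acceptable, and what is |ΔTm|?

Forward: A=6 T=6 G=5 C=8 → Tm = 2·12 + 4·13 = 76°C.
Reverse: A=5 T=3 G=5 C=13 → Tm = 2·8 + 4·18 = 88°C.
|ΔTm| = |76 − 88| = 12°C, > 4°C.

|ΔTm| = 12°C; the pair is not acceptable.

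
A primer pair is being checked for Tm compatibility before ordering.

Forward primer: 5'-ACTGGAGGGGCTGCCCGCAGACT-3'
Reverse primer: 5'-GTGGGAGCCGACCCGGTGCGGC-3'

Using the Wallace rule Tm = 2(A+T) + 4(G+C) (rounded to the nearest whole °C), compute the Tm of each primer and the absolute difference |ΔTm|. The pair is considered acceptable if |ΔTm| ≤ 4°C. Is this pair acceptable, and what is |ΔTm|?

Forward: A=4 T=3 G=9 C=7 → Tm = 2·7 + 4·16 = 78°C.
Reverse: A=2 T=2 G=11 C=7 → Tm = 2·4 + 4·18 = 80°C.
|ΔTm| = |78 − 80| = 2°C, ≤ 4°C.

|ΔTm| = 2°C; the pair is acceptable.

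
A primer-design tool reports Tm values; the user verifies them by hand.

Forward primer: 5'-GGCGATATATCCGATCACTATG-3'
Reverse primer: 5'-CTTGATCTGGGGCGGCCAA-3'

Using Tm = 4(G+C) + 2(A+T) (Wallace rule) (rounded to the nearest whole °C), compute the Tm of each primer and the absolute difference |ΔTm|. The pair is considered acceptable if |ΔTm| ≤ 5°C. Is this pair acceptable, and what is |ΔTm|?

Forward: A=6 T=6 G=5 C=5 → Tm = 2·12 + 4·10 = 64°C.
Reverse: A=3 T=4 G=7 C=5 → Tm = 2·7 + 4·12 = 62°C.
|ΔTm| = |64 − 62| = 2°C, ≤ 5°C.

|ΔTm| = 2°C; the pair is acceptable.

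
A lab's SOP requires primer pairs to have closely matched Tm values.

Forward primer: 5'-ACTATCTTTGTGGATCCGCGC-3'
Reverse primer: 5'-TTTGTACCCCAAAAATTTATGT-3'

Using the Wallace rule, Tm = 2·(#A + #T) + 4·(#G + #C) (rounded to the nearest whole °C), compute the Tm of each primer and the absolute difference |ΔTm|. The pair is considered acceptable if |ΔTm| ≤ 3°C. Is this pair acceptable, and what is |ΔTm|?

Forward: A=3 T=7 G=5 C=6 → Tm = 2·10 + 4·11 = 64°C.
Reverse: A=7 T=9 G=2 C=4 → Tm = 2·16 + 4·6 = 56°C.
|ΔTm| = |64 − 56| = 8°C, > 3°C.

|ΔTm| = 8°C; the pair is not acceptable.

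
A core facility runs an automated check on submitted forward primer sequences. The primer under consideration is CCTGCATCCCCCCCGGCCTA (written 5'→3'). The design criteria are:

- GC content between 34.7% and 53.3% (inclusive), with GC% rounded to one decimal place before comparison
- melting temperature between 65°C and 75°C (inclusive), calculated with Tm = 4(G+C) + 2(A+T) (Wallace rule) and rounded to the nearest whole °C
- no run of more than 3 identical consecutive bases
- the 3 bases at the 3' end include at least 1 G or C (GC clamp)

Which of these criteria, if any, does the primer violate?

Base counts: A=2, T=3, G=3, C=12 (length 20).
GC content: GC 15/20 = 75.0%, outside 34.7–53.3% ✗
Tm: Tm = 2·5 + 4·15 = 70°C ✓
homopolymer run: longest run = 7, exceeds 3 ✗
GC clamp: 3' end CTA has 1 G/C ✓

Fails: GC content, homopolymer run.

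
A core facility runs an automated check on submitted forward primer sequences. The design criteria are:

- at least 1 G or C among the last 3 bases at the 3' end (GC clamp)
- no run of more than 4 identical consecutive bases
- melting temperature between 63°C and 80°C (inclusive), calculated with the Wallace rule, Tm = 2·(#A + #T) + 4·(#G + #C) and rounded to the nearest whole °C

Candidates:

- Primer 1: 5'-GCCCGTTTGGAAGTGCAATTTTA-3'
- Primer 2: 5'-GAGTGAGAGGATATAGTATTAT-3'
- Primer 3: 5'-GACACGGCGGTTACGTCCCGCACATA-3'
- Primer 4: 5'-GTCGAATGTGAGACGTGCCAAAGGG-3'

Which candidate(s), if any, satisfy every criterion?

Primer 4 only.

Primer 1 (23 nt, A=5 T=8 G=6 C=4): 3' end TTA has 0 G/C, need ≥1 ✗; longest run = 4 ✓; Tm = 2·13 + 4·10 = 66°C ✓ — fails.
Primer 2 (22 nt, A=8 T=7 G=7 C=0): 3' end TAT has 0 G/C, need ≥1 ✗; longest run = 2 ✓; Tm = 2·15 + 4·7 = 58°C, outside 63–80°C ✗ — fails.
Primer 3 (26 nt, A=6 T=4 G=7 C=9): 3' end ATA has 0 G/C, need ≥1 ✗; longest run = 3 ✓; Tm = 2·10 + 4·16 = 84°C, outside 63–80°C ✗ — fails.
Primer 4 (25 nt, A=7 T=4 G=10 C=4): 3' end GGG has 3 G/C ✓; longest run = 3 ✓; Tm = 2·11 + 4·14 = 78°C ✓ — passes.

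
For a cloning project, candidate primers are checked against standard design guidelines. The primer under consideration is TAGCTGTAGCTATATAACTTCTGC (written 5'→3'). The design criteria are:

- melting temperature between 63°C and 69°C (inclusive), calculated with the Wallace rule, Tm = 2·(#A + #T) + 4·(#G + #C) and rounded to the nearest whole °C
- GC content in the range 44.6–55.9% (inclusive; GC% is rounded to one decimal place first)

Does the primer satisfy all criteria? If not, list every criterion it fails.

Fails: GC content.

Base counts: A=6, T=9, G=4, C=5 (length 24).
Tm: Tm = 2·15 + 4·9 = 66°C ✓
GC content: GC 9/24 = 37.5%, outside 44.6–55.9% ✗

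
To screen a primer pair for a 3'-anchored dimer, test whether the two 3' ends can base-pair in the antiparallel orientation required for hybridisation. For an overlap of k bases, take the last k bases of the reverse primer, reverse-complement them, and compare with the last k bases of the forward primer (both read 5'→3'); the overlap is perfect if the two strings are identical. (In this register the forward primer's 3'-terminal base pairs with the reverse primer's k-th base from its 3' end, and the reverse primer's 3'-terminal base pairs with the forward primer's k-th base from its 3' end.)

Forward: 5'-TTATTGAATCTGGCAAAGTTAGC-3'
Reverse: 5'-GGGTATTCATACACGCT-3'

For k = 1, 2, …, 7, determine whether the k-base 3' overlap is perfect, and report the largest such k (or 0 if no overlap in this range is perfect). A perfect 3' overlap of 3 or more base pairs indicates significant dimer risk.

Longest perfect overlap: 3 complementary base pairs; significant dimer risk (threshold 3).

Last 7 bases (5'→3') — forward …AGTTAGC, reverse …ACACGCT.
Reverse complement of the reverse primer's last 7 bases: AGCGTGT; its first k bases are the reverse complement of the reverse primer's last k bases, so a perfect k-base overlap needs the forward primer's last k bases to equal them.
Comparing (forward last k vs required): k=1: C vs A ✗; k=2: GC vs AG ✗; k=3: AGC vs AGC ✓; k=4: TAGC vs AGCG ✗; k=5: TTAGC vs AGCGT ✗; k=6: GTTAGC vs AGCGTG ✗; k=7: AGTTAGC vs AGCGTGT ✗.
Only k = 3 is perfect, so the longest perfect 3' overlap is 3.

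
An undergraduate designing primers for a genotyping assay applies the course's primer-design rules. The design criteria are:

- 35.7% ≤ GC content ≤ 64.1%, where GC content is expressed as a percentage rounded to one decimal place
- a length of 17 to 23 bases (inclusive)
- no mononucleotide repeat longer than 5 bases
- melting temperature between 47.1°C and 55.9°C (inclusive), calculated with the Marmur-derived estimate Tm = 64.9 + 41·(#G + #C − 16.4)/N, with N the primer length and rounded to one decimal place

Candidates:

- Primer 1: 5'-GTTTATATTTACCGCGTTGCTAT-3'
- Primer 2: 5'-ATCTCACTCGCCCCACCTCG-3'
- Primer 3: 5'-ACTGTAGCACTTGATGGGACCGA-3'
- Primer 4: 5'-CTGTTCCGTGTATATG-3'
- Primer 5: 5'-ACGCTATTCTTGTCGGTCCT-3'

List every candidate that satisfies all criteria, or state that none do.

Primer 5 only.

Primer 1 (23 nt, A=4 T=11 G=4 C=4): GC 8/23 = 34.8%, outside 35.7–64.1% ✗; length 23 ✓; longest run = 3 ✓; Tm = 64.9 + 41·(8 − 16.4)/23 = 49.9°C ✓ — fails.
Primer 2 (20 nt, A=3 T=4 G=2 C=11): GC 13/20 = 65.0%, outside 35.7–64.1% ✗; length 20 ✓; longest run = 4 ✓; Tm = 64.9 + 41·(13 − 16.4)/20 = 57.9°C, outside 47.1–55.9°C ✗ — fails.
Primer 3 (23 nt, A=6 T=5 G=7 C=5): GC 12/23 = 52.2% ✓; length 23 ✓; longest run = 3 ✓; Tm = 64.9 + 41·(12 − 16.4)/23 = 57.1°C, outside 47.1–55.9°C ✗ — fails.
Primer 4 (16 nt, A=2 T=7 G=4 C=3): GC 7/16 = 43.8% ✓; length 16, outside 17–23 ✗; longest run = 2 ✓; Tm = 64.9 + 41·(7 − 16.4)/16 = 40.8°C, outside 47.1–55.9°C ✗ — fails.
Primer 5 (20 nt, A=2 T=8 G=4 C=6): GC 10/20 = 50.0% ✓; length 20 ✓; longest run = 2 ✓; Tm = 64.9 + 41·(10 − 16.4)/20 = 51.8°C ✓ — passes.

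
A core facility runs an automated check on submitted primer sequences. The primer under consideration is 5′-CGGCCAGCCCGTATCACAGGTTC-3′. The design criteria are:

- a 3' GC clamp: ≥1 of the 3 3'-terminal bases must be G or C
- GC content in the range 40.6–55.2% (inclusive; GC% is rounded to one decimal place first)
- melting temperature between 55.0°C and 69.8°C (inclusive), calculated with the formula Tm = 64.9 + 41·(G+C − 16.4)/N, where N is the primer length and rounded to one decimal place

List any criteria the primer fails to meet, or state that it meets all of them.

Base counts: A=4, T=4, G=6, C=9 (length 23).
GC clamp: 3' end TTC has 1 G/C ✓
GC content: GC 15/23 = 65.2%, outside 40.6–55.2% ✗
Tm: Tm = 64.9 + 41·(15 − 16.4)/23 = 62.4°C ✓

Fails: GC content.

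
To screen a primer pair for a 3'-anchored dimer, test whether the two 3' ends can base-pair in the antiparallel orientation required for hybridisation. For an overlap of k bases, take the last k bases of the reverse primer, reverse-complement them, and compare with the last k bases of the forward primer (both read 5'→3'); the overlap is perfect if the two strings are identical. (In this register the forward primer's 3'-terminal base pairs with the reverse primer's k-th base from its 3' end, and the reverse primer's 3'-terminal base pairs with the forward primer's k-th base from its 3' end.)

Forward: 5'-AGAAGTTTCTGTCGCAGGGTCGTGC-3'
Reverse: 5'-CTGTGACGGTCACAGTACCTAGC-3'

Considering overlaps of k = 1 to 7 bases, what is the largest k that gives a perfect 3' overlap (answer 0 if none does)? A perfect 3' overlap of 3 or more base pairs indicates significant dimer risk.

Last 7 bases (5'→3') — forward …GTCGTGC, reverse …ACCTAGC.
Reverse complement of the reverse primer's last 7 bases: GCTAGGT; its first k bases are the reverse complement of the reverse primer's last k bases, so a perfect k-base overlap needs the forward primer's last k bases to equal them.
Comparing (forward last k vs required): k=1: C vs G ✗; k=2: GC vs GC ✓; k=3: TGC vs GCT ✗; k=4: GTGC vs GCTA ✗; k=5: CGTGC vs GCTAG ✗; k=6: TCGTGC vs GCTAGG ✗; k=7: GTCGTGC vs GCTAGGT ✗.
Only k = 2 is perfect, so the longest perfect 3' overlap is 2.

Longest perfect overlap: 2 complementary base pairs; below the dimer-risk threshold (threshold 3).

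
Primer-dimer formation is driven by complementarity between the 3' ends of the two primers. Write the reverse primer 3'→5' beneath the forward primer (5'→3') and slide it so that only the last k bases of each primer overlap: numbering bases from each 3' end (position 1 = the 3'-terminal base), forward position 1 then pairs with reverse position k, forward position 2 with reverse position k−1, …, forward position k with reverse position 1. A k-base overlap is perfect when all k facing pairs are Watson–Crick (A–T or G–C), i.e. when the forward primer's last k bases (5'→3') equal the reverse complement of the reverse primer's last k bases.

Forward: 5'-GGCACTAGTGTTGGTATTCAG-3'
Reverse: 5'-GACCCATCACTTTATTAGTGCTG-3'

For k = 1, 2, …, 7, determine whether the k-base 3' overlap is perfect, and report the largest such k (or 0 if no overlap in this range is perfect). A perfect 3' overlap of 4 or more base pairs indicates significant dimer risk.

Last 7 bases (5'→3') — forward …TATTCAG, reverse …AGTGCTG.
Reverse complement of the reverse primer's last 7 bases: CAGCACT; its first k bases are the reverse complement of the reverse primer's last k bases, so a perfect k-base overlap needs the forward primer's last k bases to equal them.
Comparing (forward last k vs required): k=1: G vs C ✗; k=2: AG vs CA ✗; k=3: CAG vs CAG ✓; k=4: TCAG vs CAGC ✗; k=5: TTCAG vs CAGCA ✗; k=6: ATTCAG vs CAGCAC ✗; k=7: TATTCAG vs CAGCACT ✗.
Only k = 3 is perfect, so the longest perfect 3' overlap is 3.

Longest perfect overlap: 3 complementary base pairs; below the dimer-risk threshold (threshold 4).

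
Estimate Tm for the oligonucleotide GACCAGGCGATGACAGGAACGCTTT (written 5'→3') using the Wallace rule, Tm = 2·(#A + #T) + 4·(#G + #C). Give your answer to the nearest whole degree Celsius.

78°C

Base counts: A=7, T=4, G=8, C=6 (length 25).
Tm = 2·(7+4) + 4·(8+6) = 2·11 + 4·14 = 22 + 56 = 78°C.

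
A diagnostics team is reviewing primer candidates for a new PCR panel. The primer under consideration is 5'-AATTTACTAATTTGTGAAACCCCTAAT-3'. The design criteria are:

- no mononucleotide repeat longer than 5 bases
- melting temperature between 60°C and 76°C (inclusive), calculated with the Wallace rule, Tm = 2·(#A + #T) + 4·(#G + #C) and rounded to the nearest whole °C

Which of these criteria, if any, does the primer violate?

Base counts: A=10, T=10, G=2, C=5 (length 27).
homopolymer run: longest run = 4 ✓
Tm: Tm = 2·20 + 4·7 = 68°C ✓

Meets all criteria.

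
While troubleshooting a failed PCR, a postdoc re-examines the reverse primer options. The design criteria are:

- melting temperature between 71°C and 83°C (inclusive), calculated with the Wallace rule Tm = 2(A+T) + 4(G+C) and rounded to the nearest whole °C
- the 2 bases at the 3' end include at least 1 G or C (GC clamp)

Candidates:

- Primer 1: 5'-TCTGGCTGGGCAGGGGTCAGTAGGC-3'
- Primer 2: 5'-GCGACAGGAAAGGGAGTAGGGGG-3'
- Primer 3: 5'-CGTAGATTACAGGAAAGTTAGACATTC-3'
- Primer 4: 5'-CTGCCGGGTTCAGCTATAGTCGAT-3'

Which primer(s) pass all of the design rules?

Primer 2 and Primer 3.

Primer 1 (25 nt, A=3 T=5 G=12 C=5): Tm = 2·8 + 4·17 = 84°C, outside 71–83°C ✗; 3' end GC has 2 G/C ✓ — fails.
Primer 2 (23 nt, A=7 T=1 G=13 C=2): Tm = 2·8 + 4·15 = 76°C ✓; 3' end GG has 2 G/C ✓ — passes.
Primer 3 (27 nt, A=10 T=7 G=6 C=4): Tm = 2·17 + 4·10 = 74°C ✓; 3' end TC has 1 G/C ✓ — passes.
Primer 4 (24 nt, A=4 T=7 G=7 C=6): Tm = 2·11 + 4·13 = 74°C ✓; 3' end AT has 0 G/C, need ≥1 ✗ — fails.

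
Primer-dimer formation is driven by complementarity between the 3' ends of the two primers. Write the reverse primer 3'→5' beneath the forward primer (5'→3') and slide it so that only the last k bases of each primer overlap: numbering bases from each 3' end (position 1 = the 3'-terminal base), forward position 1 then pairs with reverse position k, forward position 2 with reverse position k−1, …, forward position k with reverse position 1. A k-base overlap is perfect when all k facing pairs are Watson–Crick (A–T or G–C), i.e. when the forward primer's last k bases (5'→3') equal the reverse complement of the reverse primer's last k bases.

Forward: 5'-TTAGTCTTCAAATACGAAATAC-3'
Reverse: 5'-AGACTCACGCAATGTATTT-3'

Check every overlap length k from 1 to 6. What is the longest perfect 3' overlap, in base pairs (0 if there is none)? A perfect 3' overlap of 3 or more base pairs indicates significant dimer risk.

Longest perfect overlap: 6 complementary base pairs; significant dimer risk (threshold 3).

Last 6 bases (5'→3') — forward …AAATAC, reverse …GTATTT.
Reverse complement of the reverse primer's last 6 bases: AAATAC; its first k bases are the reverse complement of the reverse primer's last k bases, so a perfect k-base overlap needs the forward primer's last k bases to equal them.
Comparing (forward last k vs required): k=1: C vs A ✗; k=2: AC vs AA ✗; k=3: TAC vs AAA ✗; k=4: ATAC vs AAAT ✗; k=5: AATAC vs AAATA ✗; k=6: AAATAC vs AAATAC ✓.
Only k = 6 is perfect, so the longest perfect 3' overlap is 6.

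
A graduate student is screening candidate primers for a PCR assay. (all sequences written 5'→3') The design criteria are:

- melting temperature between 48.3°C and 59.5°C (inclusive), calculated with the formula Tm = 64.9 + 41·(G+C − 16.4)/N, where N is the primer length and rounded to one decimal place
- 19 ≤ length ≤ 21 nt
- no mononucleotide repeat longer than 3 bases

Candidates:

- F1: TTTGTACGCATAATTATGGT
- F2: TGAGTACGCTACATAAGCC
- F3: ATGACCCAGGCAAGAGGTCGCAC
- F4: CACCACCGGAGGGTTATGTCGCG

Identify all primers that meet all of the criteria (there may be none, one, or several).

F1 (20 nt, A=5 T=9 G=4 C=2): Tm = 64.9 + 41·(6 − 16.4)/20 = 43.6°C, outside 48.3–59.5°C ✗; length 20 ✓; longest run = 3 ✓ — fails.
F2 (19 nt, A=6 T=4 G=4 C=5): Tm = 64.9 + 41·(9 − 16.4)/19 = 48.9°C ✓; length 19 ✓; longest run = 2 ✓ — passes.
F3 (23 nt, A=7 T=2 G=7 C=7): Tm = 64.9 + 41·(14 − 16.4)/23 = 60.6°C, outside 48.3–59.5°C ✗; length 23, outside 19–21 ✗; longest run = 3 ✓ — fails.
F4 (23 nt, A=4 T=4 G=8 C=7): Tm = 64.9 + 41·(15 − 16.4)/23 = 62.4°C, outside 48.3–59.5°C ✗; length 23, outside 19–21 ✗; longest run = 3 ✓ — fails.

F2 only.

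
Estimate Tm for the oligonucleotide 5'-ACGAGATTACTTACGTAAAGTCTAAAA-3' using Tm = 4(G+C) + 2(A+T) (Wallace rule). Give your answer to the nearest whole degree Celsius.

70°C

Base counts: A=12, T=7, G=4, C=4 (length 27).
Tm = 2·(12+7) + 4·(4+4) = 2·19 + 4·8 = 38 + 32 = 70°C.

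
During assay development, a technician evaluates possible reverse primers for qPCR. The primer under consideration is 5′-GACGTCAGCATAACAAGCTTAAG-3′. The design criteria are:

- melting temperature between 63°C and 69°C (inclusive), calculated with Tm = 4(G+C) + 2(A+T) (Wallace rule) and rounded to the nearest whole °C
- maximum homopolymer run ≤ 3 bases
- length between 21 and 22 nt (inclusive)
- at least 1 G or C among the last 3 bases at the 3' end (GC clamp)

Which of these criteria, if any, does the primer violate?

Base counts: A=9, T=4, G=5, C=5 (length 23).
Tm: Tm = 2·13 + 4·10 = 66°C ✓
homopolymer run: longest run = 2 ✓
length: length 23, outside 21–22 ✗
GC clamp: 3' end AAG has 1 G/C ✓

Fails: length.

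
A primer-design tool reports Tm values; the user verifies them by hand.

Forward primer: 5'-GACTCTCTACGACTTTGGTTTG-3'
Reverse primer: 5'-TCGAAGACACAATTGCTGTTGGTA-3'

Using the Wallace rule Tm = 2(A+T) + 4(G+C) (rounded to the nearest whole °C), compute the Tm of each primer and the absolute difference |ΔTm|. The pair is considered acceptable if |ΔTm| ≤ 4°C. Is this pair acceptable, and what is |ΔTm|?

Forward: A=3 T=9 G=5 C=5 → Tm = 2·12 + 4·10 = 64°C.
Reverse: A=7 T=7 G=6 C=4 → Tm = 2·14 + 4·10 = 68°C.
|ΔTm| = |64 − 68| = 4°C, ≤ 4°C.

|ΔTm| = 4°C; the pair is acceptable.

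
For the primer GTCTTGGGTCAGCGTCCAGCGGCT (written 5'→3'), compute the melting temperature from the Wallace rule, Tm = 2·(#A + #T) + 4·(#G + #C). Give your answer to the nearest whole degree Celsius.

80°C

Base counts: A=2, T=6, G=9, C=7 (length 24).
Tm = 2·(2+6) + 4·(9+7) = 2·8 + 4·16 = 16 + 64 = 80°C.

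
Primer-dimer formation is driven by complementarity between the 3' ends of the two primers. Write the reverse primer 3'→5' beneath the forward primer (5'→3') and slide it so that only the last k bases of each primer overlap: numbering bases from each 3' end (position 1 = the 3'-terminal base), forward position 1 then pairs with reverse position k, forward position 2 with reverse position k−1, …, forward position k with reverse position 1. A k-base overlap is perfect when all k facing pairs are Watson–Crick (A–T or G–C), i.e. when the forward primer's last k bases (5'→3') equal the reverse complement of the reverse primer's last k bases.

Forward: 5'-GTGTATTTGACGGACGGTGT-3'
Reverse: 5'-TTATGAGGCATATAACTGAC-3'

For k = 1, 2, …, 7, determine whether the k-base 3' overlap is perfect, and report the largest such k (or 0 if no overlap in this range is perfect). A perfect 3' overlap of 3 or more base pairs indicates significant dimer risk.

Longest perfect overlap: 2 complementary base pairs; below the dimer-risk threshold (threshold 3).

Last 7 bases (5'→3') — forward …ACGGTGT, reverse …AACTGAC.
Reverse complement of the reverse primer's last 7 bases: GTCAGTT; its first k bases are the reverse complement of the reverse primer's last k bases, so a perfect k-base overlap needs the forward primer's last k bases to equal them.
Comparing (forward last k vs required): k=1: T vs G ✗; k=2: GT vs GT ✓; k=3: TGT vs GTC ✗; k=4: GTGT vs GTCA ✗; k=5: GGTGT vs GTCAG ✗; k=6: CGGTGT vs GTCAGT ✗; k=7: ACGGTGT vs GTCAGTT ✗.
Only k = 2 is perfect, so the longest perfect 3' overlap is 2.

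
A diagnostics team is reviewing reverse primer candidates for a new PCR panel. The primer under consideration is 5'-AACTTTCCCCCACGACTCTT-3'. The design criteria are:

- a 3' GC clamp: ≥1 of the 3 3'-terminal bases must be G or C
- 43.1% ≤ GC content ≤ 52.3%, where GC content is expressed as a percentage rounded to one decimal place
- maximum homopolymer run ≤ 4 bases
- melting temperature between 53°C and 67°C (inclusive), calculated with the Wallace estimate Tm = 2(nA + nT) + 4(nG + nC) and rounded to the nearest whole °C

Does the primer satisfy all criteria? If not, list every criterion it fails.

Fails: homopolymer run.

Base counts: A=4, T=6, G=1, C=9 (length 20).
GC clamp: 3' end CTT has 1 G/C ✓
GC content: GC 10/20 = 50.0% ✓
homopolymer run: longest run = 5, exceeds 4 ✗
Tm: Tm = 2·10 + 4·10 = 60°C ✓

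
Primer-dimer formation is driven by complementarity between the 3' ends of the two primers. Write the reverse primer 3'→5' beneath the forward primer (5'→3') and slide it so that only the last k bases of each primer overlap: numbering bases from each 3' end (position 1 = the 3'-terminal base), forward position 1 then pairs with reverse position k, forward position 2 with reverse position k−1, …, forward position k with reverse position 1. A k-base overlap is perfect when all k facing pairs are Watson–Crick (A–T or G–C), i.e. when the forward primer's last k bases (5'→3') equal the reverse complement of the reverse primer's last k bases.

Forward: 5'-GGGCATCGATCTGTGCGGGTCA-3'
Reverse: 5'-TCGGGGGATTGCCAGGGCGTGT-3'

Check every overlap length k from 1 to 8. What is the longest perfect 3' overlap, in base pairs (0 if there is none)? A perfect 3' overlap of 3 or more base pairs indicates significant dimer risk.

Longest perfect overlap: 1 complementary base pair; below the dimer-risk threshold (threshold 3).

Last 8 bases (5'→3') — forward …GCGGGTCA, reverse …GGGCGTGT.
Reverse complement of the reverse primer's last 8 bases: ACACGCCC; its first k bases are the reverse complement of the reverse primer's last k bases, so a perfect k-base overlap needs the forward primer's last k bases to equal them.
Comparing (forward last k vs required): k=1: A vs A ✓; k=2: CA vs AC ✗; k=3: TCA vs ACA ✗; k=4: GTCA vs ACAC ✗; k=5: GGTCA vs ACACG ✗; k=6: GGGTCA vs ACACGC ✗; k=7: CGGGTCA vs ACACGCC ✗; k=8: GCGGGTCA vs ACACGCCC ✗.
Only k = 1 is perfect, so the longest perfect 3' overlap is 1.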